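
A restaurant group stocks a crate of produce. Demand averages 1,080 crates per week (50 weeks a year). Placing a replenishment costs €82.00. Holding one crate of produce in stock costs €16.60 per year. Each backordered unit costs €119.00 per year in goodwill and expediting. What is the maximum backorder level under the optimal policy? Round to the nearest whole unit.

Annual demand D = 1,080 × 50 = 54,000.
With planned backorders, Q* = √(2DS/H) · √((H+B)/B).
√(2DS/H) = √(2 × 54,000 × 82 / 16.6) = 730.407.
√((H+B)/B) = √((16.6+119)/119) = 1.0675.
Q* ≈ 779.688.
S* = Q* · H/(H+B) = 779.688 × 16.6/135.6 ≈ 95.449.

S* ≈ 95 crates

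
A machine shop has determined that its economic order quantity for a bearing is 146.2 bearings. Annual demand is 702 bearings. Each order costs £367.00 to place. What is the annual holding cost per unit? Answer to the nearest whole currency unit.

H ≈ £24

Squaring Q* = √(2DS/H) gives Q*² = 2DS/H.
From Q* = √(2DS/H): H = 2DS / Q*² = 2 × 702 × 367 / 146.2² = 24.1067.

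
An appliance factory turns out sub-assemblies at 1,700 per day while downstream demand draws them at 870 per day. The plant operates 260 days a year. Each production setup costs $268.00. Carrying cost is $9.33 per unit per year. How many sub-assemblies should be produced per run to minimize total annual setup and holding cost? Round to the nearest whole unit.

Q* ≈ 5,159 sub-assemblies

Annual demand D = 870 × 260 = 226,200.
Production build-up factor (1 − d/p) = 1 − 870/1,700 = 0.4882.
Q* = √(2DS / (H(1 − d/p))) = √(2 × 226,200 × 268 / (9.33 × 0.4882)).
= √(121,243,200 / 4.5552) ≈ 5159.092.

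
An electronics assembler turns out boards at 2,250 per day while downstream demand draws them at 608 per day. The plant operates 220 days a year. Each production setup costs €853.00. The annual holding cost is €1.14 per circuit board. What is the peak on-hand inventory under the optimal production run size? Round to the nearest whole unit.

I_max ≈ 12,086 boards

Annual demand D = 608 × 220 = 133,760.
Production build-up factor (1 − d/p) = 1 − 608/2,250 = 0.7298.
Q* = √(2DS / (H(1 − d/p))) = √(2 × 133,760 × 853 / (1.14 × 0.7298)).
= √(228,194,560 / 0.8319) ≈ 16561.700.
Maximum inventory = Q*(1 − d/p) = 16561.700 × 0.7298 ≈ 12086.360.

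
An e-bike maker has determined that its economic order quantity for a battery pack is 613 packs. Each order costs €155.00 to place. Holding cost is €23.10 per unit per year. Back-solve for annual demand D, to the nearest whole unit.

Squaring Q* = √(2DS/H) gives Q*² = 2DS/H.
From Q* = √(2DS/H): D = Q*²H / (2S) = 613² × 23.1 / (2 × 155) = 28000.851.

D ≈ 28,001 packs per year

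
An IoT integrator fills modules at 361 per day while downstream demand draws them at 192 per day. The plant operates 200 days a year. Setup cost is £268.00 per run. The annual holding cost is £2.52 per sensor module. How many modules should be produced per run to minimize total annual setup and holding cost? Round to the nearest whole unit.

Q* ≈ 4,177 modules

Annual demand D = 192 × 200 = 38,400.
Production build-up factor (1 − d/p) = 1 − 192/361 = 0.4681.
Q* = √(2DS / (H(1 − d/p))) = √(2 × 38,400 × 268 / (2.52 × 0.4681)).
= √(20,582,400 / 1.1797) ≈ 4176.938.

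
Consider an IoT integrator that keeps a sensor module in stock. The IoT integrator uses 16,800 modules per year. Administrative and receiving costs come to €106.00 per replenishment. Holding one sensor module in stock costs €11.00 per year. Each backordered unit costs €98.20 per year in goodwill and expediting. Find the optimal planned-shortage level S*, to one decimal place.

With planned backorders, Q* = √(2DS/H) · √((H+B)/B).
√(2DS/H) = √(2 × 16,800 × 106 / 11) = 569.018.
√((H+B)/B) = √((11+98.2)/98.2) = 1.0545.
Q* ≈ 600.042.
S* = Q* · H/(H+B) = 600.042 × 11/109.2 ≈ 60.444.

S* ≈ 60.4 modules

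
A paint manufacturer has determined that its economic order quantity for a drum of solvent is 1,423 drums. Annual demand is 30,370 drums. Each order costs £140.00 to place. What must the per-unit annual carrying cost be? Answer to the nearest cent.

Invert the EOQ relation Q*² = 2DS/H.
From Q* = √(2DS/H): H = 2DS / Q*² = 2 × 30,370 × 140 / 1,423² = 4.1995.

H ≈ £4.20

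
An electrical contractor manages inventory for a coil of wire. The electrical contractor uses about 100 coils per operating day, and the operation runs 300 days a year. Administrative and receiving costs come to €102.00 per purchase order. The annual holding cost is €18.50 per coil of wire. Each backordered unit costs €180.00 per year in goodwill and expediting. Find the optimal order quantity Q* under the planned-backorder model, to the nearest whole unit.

Annual demand D = 100 × 300 = 30,000.
With planned backorders, Q* = √(2DS/H) · √((H+B)/B).
√(2DS/H) = √(2 × 30,000 × 102 / 18.5) = 575.162.
√((H+B)/B) = √((18.5+180)/180) = 1.0501.
Q* ≈ 603.996.

Q* ≈ 604 coils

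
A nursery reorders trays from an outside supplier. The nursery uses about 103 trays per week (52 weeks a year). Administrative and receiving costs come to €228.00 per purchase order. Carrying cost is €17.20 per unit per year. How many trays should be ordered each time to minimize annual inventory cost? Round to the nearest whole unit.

Q* ≈ 377 trays

Annual demand D = 103 × 52 = 5,356.
EOQ = √(2DS / H) = √(2 × 5,356 × 228 / 17.2).
= √(2,442,336 / 17.2) = √141,996.2791 ≈ 376.824.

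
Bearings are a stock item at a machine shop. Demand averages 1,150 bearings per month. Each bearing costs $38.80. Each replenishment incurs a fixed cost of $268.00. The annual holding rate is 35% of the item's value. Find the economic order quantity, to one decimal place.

Annual demand D = 1,150 × 12 = 13,800.
Holding cost H = 0.35 × $38.80 = $13.5800 per unit per year.
EOQ = √(2DS / H) = √(2 × 13,800 × 268 / 13.58).
= √(7,396,800 / 13.58) = √544,683.3579 ≈ 738.027.

Q* ≈ 738.0 bearings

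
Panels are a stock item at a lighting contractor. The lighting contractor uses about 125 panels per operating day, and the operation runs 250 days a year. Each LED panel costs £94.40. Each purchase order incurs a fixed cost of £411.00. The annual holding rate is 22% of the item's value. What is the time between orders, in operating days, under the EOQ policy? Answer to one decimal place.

T ≈ 8.9 days

Annual demand D = 125 × 250 = 31,250.
Holding cost H = 0.22 × £94.40 = £20.7680 per unit per year.
EOQ = √(2DS/H) = √(2 × 31,250 × 411 / 20.768) ≈ 1112.15.
Cycle time = Q*/D × 250 = 1112.15 / 31,250 × 250 ≈ 8.897 days.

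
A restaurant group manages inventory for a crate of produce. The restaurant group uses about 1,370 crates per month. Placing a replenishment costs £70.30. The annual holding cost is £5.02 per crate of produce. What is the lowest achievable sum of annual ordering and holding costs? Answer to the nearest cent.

TC* ≈ £3,406.40

Annual demand D = 1,370 × 12 = 16,440.
The optimal lot size = √(2DS/H) = √(2 × 16,440 × 70.3 / 5.02) ≈ 678.57.
At Q*, ordering cost (D/Q*)S equals holding cost (Q*/2)H, each = √(DSH/2).
Minimum total = √(2DSH) = √(2 × 16,440 × 70.3 × 5.02) ≈ 3406.398.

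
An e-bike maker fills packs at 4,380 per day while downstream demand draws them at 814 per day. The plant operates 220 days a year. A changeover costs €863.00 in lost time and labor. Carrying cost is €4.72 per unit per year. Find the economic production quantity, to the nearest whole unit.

Q* ≈ 8,968 packs

Annual demand D = 814 × 220 = 179,080.
Production build-up factor (1 − d/p) = 1 − 814/4,380 = 0.8142.
Q* = √(2DS / (H(1 − d/p))) = √(2 × 179,080 × 863 / (4.72 × 0.8142)).
= √(309,092,080 / 3.8428) ≈ 8968.490.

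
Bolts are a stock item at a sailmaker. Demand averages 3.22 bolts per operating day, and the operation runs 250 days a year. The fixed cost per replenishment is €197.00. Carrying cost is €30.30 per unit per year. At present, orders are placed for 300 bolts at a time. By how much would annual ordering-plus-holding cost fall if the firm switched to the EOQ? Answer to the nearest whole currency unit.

Extra cost ≈ €1,974 per year

Annual demand D = 3.22 × 250 = 805.
EOQ = √(2DS/H) = √(2 × 805 × 197 / 30.3) ≈ 102.31.
Cost at Q* = (D/Q*)S + (Q*/2)H = √(2DSH) ≈ €3,100.04.
Cost at Q = 300: (805/300)×197 + (300/2)×30.3 = €528.62 + €4,545.00 = €5,073.62.
Excess = €5,073.62 − €3,100.04 = €1,973.58.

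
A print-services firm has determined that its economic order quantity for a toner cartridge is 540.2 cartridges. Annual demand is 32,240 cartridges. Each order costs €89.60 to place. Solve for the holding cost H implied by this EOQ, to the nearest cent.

H ≈ €19.80

Squaring Q* = √(2DS/H) gives Q*² = 2DS/H.
From Q* = √(2DS/H): H = 2DS / Q*² = 2 × 32,240 × 89.6 / 540.2² = 19.7981.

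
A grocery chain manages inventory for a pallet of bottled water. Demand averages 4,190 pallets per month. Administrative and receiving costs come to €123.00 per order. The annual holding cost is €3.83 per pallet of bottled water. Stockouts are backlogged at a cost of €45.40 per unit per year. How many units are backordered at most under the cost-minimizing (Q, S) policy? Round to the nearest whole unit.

Annual demand D = 4,190 × 12 = 50,280.
With planned backorders, Q* = √(2DS/H) · √((H+B)/B).
√(2DS/H) = √(2 × 50,280 × 123 / 3.83) = 1797.073.
√((H+B)/B) = √((3.83+45.4)/45.4) = 1.0413.
Q* ≈ 1871.340.
S* = Q* · H/(H+B) = 1871.340 × 3.83/49.23 ≈ 145.587.

S* ≈ 146 pallets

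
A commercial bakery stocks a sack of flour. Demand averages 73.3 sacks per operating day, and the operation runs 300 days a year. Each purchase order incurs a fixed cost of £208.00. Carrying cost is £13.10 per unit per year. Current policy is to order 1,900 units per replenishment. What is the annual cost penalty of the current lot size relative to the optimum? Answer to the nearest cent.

Annual demand D = 73.3 × 300 = 21,990.
EOQ = √(2DS/H) = √(2 × 21,990 × 208 / 13.1) ≈ 835.65.
Cost at Q* = (D/Q*)S + (Q*/2)H = √(2DSH) ≈ £10,947.00.
Cost at Q = 1,900: (21,990/1,900)×208 + (1,900/2)×13.1 = £2,407.33 + £12,445.00 = £14,852.33.
Excess = £14,852.33 − £10,947.00 = £3,905.33.

Extra cost ≈ £3,905.33 per year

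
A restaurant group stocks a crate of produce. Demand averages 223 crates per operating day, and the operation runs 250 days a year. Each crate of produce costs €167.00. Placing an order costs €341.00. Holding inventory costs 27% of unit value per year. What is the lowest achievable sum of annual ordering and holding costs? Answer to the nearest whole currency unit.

Annual demand D = 223 × 250 = 55,750.
Holding cost H = 0.27 × €167.00 = €45.0900 per unit per year.
Q* = √(2DS/H) = √(2 × 55,750 × 341 / 45.09) ≈ 918.28.
At the optimum the two cost components are equal, so total cost = 2·(Q*/2)H = Q*·H.
Minimum total = √(2DSH) = √(2 × 55,750 × 341 × 45.09) ≈ 41405.186.

TC* ≈ €41,405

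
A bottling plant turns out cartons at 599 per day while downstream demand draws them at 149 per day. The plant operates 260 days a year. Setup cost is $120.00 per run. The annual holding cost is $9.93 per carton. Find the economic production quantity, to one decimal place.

Annual demand D = 149 × 260 = 38,740.
Production build-up factor (1 − d/p) = 1 − 149/599 = 0.7513.
Q* = √(2DS / (H(1 − d/p))) = √(2 × 38,740 × 120 / (9.93 × 0.7513)).
= √(9,297,600 / 7.4599) ≈ 1116.395.

Q* ≈ 1,116.4 cartons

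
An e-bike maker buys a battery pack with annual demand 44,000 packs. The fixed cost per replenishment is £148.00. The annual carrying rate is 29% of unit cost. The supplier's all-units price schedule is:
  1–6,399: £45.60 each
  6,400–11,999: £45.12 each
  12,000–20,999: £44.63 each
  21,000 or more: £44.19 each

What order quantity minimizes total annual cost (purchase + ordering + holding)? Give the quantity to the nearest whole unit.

Q* ≈ 992 packs

Holding cost per unit per year at price C is H = 0.29·C.
For each price level, check whether its EOQ is feasible; otherwise the best quantity at that price is the breakpoint.
EOQ at £45.60 = 992.4 (feasible in tier 1): TC = 44,000×£45.60 + (44,000/992.4)×148 + (992.4/2)×0.29×£45.60 = £2,019,523.62.
EOQ at £45.12 = 997.7 < 6400, so use break Q=6400: TC = 44,000×£45.12 + (44,000/6400.0)×148 + (6400.0/2)×0.29×£45.12 = £2,028,168.86.
EOQ at £44.63 = 1003.1 < 12000, so use break Q=12000: TC = 44,000×£44.63 + (44,000/12000.0)×148 + (12000.0/2)×0.29×£44.63 = £2,041,918.87.
EOQ at £44.19 = 1008.1 < 21000, so use break Q=21000: TC = 44,000×£44.19 + (44,000/21000.0)×148 + (21000.0/2)×0.29×£44.19 = £2,079,228.65.
Lowest total cost is £2,019,523.62 at Q = 992.4.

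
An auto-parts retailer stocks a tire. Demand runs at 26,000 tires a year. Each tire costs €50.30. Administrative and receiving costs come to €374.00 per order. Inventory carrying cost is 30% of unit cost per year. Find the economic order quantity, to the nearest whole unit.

Q* ≈ 1,135 tires

Holding cost H = 0.30 × €50.30 = €15.0900 per unit per year.
EOQ = √(2DS / H) = √(2 × 26,000 × 374 / 15.09).
= √(19,448,000 / 15.09) = √1,288,800.5302 ≈ 1135.254.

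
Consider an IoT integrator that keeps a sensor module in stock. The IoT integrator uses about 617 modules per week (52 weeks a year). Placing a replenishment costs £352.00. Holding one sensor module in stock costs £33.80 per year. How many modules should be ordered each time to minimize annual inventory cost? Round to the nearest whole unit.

Annual demand D = 617 × 52 = 32,084.
EOQ = √(2DS / H) = √(2 × 32,084 × 352 / 33.8).
= √(22,587,136 / 33.8) = √668,258.4615 ≈ 817.471.

Q* ≈ 817 modules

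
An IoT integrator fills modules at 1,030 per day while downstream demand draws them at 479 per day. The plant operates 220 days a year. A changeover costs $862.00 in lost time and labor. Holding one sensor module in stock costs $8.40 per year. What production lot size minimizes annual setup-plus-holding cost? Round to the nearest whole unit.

Annual demand D = 479 × 220 = 105,380.
Production build-up factor (1 − d/p) = 1 − 479/1,030 = 0.5350.
Q* = √(2DS / (H(1 − d/p))) = √(2 × 105,380 × 862 / (8.4 × 0.5350)).
= √(181,675,120 / 4.4936) ≈ 6358.445.

Q* ≈ 6,358 modules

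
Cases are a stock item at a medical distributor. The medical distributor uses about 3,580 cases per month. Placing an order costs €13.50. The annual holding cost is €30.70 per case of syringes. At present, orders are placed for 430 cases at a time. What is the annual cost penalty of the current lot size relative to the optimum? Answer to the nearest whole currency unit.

Extra cost ≈ €1,982 per year

Annual demand D = 3,580 × 12 = 42,960.
EOQ = √(2DS/H) = √(2 × 42,960 × 13.5 / 30.7) ≈ 194.38.
Cost at Q* = (D/Q*)S + (Q*/2)H = √(2DSH) ≈ €5,967.37.
Cost at Q = 430: (42,960/430)×13.5 + (430/2)×30.7 = €1,348.74 + €6,600.50 = €7,949.24.
Excess = €7,949.24 − €5,967.37 = €1,981.87.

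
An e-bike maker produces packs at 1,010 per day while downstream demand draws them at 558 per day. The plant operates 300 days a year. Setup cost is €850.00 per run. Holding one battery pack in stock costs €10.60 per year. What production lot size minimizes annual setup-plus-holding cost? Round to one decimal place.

Q* ≈ 7,745.3 packs

Annual demand D = 558 × 300 = 167,400.
Production build-up factor (1 − d/p) = 1 − 558/1,010 = 0.4475.
Q* = √(2DS / (H(1 − d/p))) = √(2 × 167,400 × 850 / (10.6 × 0.4475)).
= √(284,580,000 / 4.7438) ≈ 7745.344.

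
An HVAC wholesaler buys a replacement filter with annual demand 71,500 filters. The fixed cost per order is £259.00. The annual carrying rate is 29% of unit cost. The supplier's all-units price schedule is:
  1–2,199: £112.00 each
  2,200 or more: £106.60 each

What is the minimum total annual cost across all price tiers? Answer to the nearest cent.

TC* ≈ £7,664,322.90

Holding cost per unit per year at price C is H = 0.29·C.
For each price level, check whether its EOQ is feasible; otherwise the best quantity at that price is the breakpoint.
EOQ at £112.00 = 1067.8 (feasible in tier 1): TC = 71,500×£112.00 + (71,500/1067.8)×259 + (1067.8/2)×0.29×£112.00 = £8,042,683.74.
EOQ at £106.60 = 1094.6 < 2200, so use break Q=2200: TC = 71,500×£106.60 + (71,500/2200.0)×259 + (2200.0/2)×0.29×£106.60 = £7,664,322.90.
Lowest total cost among the candidates is at Q = 2200.0.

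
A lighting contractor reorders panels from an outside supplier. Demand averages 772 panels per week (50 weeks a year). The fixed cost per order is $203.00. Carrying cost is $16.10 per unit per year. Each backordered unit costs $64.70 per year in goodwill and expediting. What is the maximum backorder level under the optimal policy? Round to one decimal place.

Annual demand D = 772 × 50 = 38,600.
With planned backorders, Q* = √(2DS/H) · √((H+B)/B).
√(2DS/H) = √(2 × 38,600 × 203 / 16.1) = 986.606.
√((H+B)/B) = √((16.1+64.7)/64.7) = 1.1175.
Q* ≈ 1102.547.
S* = Q* · H/(H+B) = 1102.547 × 16.1/80.8 ≈ 219.691.

S* ≈ 219.7 panels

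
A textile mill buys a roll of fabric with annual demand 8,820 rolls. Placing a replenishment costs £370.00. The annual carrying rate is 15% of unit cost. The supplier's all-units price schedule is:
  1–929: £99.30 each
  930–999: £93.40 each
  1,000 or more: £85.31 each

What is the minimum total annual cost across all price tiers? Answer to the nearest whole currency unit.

TC* ≈ £762,096

Holding cost per unit per year at price C is H = 0.15·C.
For each price level, check whether its EOQ is feasible; otherwise the best quantity at that price is the breakpoint.
EOQ at £99.30 = 662.0 (feasible in tier 1): TC = 8,820×£99.30 + (8,820/662.0)×370 + (662.0/2)×0.15×£99.30 = £885,685.85.
EOQ at £93.40 = 682.5 < 930, so use break Q=930: TC = 8,820×£93.40 + (8,820/930.0)×370 + (930.0/2)×0.15×£93.40 = £833,811.68.
EOQ at £85.31 = 714.2 < 1000, so use break Q=1000: TC = 8,820×£85.31 + (8,820/1000.0)×370 + (1000.0/2)×0.15×£85.31 = £762,095.85.
Lowest total cost among the candidates is at Q = 1000.0.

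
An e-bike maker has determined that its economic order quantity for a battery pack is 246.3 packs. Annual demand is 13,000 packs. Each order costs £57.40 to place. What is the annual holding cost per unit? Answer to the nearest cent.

H ≈ £24.60

Invert the EOQ relation Q*² = 2DS/H.
From Q* = √(2DS/H): H = 2DS / Q*² = 2 × 13,000 × 57.4 / 246.3² = 24.6012.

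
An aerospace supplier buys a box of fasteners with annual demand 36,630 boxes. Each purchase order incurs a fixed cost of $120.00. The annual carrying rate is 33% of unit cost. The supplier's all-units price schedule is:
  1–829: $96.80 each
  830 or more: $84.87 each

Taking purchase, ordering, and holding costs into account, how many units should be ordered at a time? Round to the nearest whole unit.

Q* ≈ 830 boxes

Holding cost per unit per year at price C is H = 0.33·C.
For each price level, check whether its EOQ is feasible; otherwise the best quantity at that price is the breakpoint.
EOQ at $96.80 = 524.6 (feasible in tier 1): TC = 36,630×$96.80 + (36,630/524.6)×120 + (524.6/2)×0.33×$96.80 = $3,562,541.87.
EOQ at $84.87 = 560.3 < 830, so use break Q=830: TC = 36,630×$84.87 + (36,630/830.0)×120 + (830.0/2)×0.33×$84.87 = $3,125,706.95.
Lowest total cost is $3,125,706.95 at Q = 830.0.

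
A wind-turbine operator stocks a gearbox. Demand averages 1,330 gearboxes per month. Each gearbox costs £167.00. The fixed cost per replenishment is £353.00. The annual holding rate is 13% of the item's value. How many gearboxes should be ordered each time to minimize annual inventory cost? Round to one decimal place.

Q* ≈ 720.4 gearboxes

Annual demand D = 1,330 × 12 = 15,960.
Holding cost H = 0.13 × £167.00 = £21.7100 per unit per year.
EOQ = √(2DS / H) = √(2 × 15,960 × 353 / 21.71).
= √(11,267,760 / 21.71) = √519,012.4367 ≈ 720.425.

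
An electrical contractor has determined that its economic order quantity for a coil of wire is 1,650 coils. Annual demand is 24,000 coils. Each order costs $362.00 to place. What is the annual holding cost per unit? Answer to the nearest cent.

The basic EOQ model gives Q* = √(2DS/H); rearrange for the unknown.
From Q* = √(2DS/H): H = 2DS / Q*² = 2 × 24,000 × 362 / 1,650² = 6.3824.

H ≈ $6.38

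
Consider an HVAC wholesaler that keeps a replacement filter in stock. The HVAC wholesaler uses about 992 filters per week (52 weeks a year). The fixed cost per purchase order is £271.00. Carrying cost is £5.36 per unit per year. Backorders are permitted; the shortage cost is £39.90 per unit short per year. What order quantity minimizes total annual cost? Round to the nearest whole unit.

Annual demand D = 992 × 52 = 51,584.
With planned backorders, Q* = √(2DS/H) · √((H+B)/B).
√(2DS/H) = √(2 × 51,584 × 271 / 5.36) = 2283.888.
√((H+B)/B) = √((5.36+39.9)/39.9) = 1.0651.
Q* ≈ 2432.459.

Q* ≈ 2,432 filters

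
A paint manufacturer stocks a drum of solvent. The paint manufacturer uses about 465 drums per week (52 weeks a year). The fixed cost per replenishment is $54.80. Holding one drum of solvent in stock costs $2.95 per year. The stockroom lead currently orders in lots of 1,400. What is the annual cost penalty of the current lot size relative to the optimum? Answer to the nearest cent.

Extra cost ≈ $215.43 per year

Annual demand D = 465 × 52 = 24,180.
EOQ = √(2DS/H) = √(2 × 24,180 × 54.8 / 2.95) ≈ 947.81.
Cost at Q* = (D/Q*)S + (Q*/2)H = √(2DSH) ≈ $2,796.05.
Cost at Q = 1,400: (24,180/1,400)×54.8 + (1,400/2)×2.95 = $946.47 + $2,065.00 = $3,011.47.
Excess = $3,011.47 − $2,796.05 = $215.43.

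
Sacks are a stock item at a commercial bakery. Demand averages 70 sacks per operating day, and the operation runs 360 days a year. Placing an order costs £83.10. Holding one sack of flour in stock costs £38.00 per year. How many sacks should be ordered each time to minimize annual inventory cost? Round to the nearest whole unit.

Annual demand D = 70 × 360 = 25,200.
EOQ = √(2DS / H) = √(2 × 25,200 × 83.1 / 38).
= √(4,188,240 / 38) = √110,216.8421 ≈ 331.989.

Q* ≈ 332 sacks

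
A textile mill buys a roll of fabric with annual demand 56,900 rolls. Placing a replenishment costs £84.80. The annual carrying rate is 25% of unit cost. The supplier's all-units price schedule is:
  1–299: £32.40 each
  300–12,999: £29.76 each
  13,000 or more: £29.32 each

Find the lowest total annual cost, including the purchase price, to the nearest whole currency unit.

TC* ≈ £1,701,817

Holding cost per unit per year at price C is H = 0.25·C.
Candidates are each tier's EOQ (if it falls in that tier) and each price-break quantity.
Tier 1 (£32.40): EOQ = 1091.5 exceeds tier's upper bound 299, so this tier is dominated.
EOQ at £29.76 = 1138.9 (feasible in tier 2): TC = 56,900×£29.76 + (56,900/1138.9)×84.8 + (1138.9/2)×0.25×£29.76 = £1,701,817.36.
EOQ at £29.32 = 1147.4 < 13000, so use break Q=13000: TC = 56,900×£29.32 + (56,900/13000.0)×84.8 + (13000.0/2)×0.25×£29.32 = £1,716,324.16.
Lowest total cost among the candidates is at Q = 1138.9.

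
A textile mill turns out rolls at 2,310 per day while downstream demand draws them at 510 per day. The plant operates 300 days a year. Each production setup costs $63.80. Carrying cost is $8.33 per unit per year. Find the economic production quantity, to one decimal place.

Annual demand D = 510 × 300 = 153,000.
Production build-up factor (1 − d/p) = 1 − 510/2,310 = 0.7792.
Q* = √(2DS / (H(1 − d/p))) = √(2 × 153,000 × 63.8 / (8.33 × 0.7792)).
= √(19,522,800 / 6.4909) ≈ 1734.276.

Q* ≈ 1,734.3 rolls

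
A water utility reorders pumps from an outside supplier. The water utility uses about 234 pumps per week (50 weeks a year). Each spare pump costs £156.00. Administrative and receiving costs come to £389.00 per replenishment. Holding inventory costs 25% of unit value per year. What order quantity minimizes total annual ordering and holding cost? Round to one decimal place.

Q* ≈ 483.1 pumps

Annual demand D = 234 × 50 = 11,700.
Holding cost H = 0.25 × £156.00 = £39.0000 per unit per year.
EOQ = √(2DS / H) = √(2 × 11,700 × 389 / 39).
= √(9,102,600 / 39) = √233,400 ≈ 483.115.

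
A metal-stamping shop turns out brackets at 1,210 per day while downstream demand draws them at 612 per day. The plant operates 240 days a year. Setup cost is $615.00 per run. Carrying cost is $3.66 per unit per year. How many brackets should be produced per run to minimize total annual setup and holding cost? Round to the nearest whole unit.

Q* ≈ 9,994 brackets

Annual demand D = 612 × 240 = 146,880.
Production build-up factor (1 − d/p) = 1 − 612/1,210 = 0.4942.
Q* = √(2DS / (H(1 − d/p))) = √(2 × 146,880 × 615 / (3.66 × 0.4942)).
= √(180,662,400 / 1.8088) ≈ 9993.910.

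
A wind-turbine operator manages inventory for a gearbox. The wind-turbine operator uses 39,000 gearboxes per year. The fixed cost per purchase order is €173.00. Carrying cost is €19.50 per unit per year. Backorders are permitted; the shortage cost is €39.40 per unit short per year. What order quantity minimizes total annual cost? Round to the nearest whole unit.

With planned backorders, Q* = √(2DS/H) · √((H+B)/B).
√(2DS/H) = √(2 × 39,000 × 173 / 19.5) = 831.865.
√((H+B)/B) = √((19.5+39.4)/39.4) = 1.2227.
Q* ≈ 1017.097.

Q* ≈ 1,017 gearboxes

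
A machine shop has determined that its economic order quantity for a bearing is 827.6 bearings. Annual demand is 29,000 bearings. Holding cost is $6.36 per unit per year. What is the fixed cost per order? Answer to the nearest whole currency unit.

S ≈ $75

Squaring Q* = √(2DS/H) gives Q*² = 2DS/H.
From Q* = √(2DS/H): S = Q*²H / (2D) = 827.6² × 6.36 / (2 × 29,000) = 75.1052.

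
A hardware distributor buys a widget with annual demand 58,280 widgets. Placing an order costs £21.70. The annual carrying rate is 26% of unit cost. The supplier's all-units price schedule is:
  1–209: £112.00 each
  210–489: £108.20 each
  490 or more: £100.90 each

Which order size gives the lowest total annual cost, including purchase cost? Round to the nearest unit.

Holding cost per unit per year at price C is H = 0.26·C.
Candidates are each tier's EOQ (if it falls in that tier) and each price-break quantity.
Tier 1 (£112.00): EOQ = 294.7 exceeds tier's upper bound 209, so this tier is dominated.
EOQ at £108.20 = 299.9 (feasible in tier 2): TC = 58,280×£108.20 + (58,280/299.9)×21.7 + (299.9/2)×0.26×£108.20 = £6,314,331.39.
EOQ at £100.90 = 310.5 < 490, so use break Q=490: TC = 58,280×£100.90 + (58,280/490.0)×21.7 + (490.0/2)×0.26×£100.90 = £5,889,460.30.
Lowest total cost is £5,889,460.30 at Q = 490.0.

Q* ≈ 490 widgets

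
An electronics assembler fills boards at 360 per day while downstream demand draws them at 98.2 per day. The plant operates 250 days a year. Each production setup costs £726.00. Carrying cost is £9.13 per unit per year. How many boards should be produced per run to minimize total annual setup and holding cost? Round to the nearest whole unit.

Q* ≈ 2,317 boards

Annual demand D = 98.2 × 250 = 24,550.
Production build-up factor (1 − d/p) = 1 − 98.2/360 = 0.7272.
Q* = √(2DS / (H(1 − d/p))) = √(2 × 24,550 × 726 / (9.13 × 0.7272)).
= √(35,646,600 / 6.6395) ≈ 2317.075.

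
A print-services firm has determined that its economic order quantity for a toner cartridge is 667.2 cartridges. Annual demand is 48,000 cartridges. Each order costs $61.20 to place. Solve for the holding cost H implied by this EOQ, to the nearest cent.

The basic EOQ model gives Q* = √(2DS/H); rearrange for the unknown.
From Q* = √(2DS/H): H = 2DS / Q*² = 2 × 48,000 × 61.2 / 667.2² = 13.1981.

H ≈ $13.20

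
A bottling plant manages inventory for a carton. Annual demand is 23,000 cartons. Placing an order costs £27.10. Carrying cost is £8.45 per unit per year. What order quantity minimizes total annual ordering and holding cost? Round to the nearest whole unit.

EOQ = √(2DS / H) = √(2 × 23,000 × 27.1 / 8.45).
= √(1,246,600 / 8.45) = √147,526.6272 ≈ 384.092.

Q* ≈ 384 cartons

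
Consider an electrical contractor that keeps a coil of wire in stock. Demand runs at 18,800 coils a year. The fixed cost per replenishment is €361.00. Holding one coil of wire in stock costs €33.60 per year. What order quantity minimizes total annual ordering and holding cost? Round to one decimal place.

EOQ = √(2DS / H) = √(2 × 18,800 × 361 / 33.6).
= √(13,573,600 / 33.6) = √403,976.1905 ≈ 635.591.

Q* ≈ 635.6 coils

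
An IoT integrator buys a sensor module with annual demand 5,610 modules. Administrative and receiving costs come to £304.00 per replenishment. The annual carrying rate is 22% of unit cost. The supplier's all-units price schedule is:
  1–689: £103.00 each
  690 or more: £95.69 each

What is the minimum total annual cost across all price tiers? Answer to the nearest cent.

TC* ≈ £546,555.42

Holding cost per unit per year at price C is H = 0.22·C.
Candidates are each tier's EOQ (if it falls in that tier) and each price-break quantity.
EOQ at £103.00 = 388.0 (feasible in tier 1): TC = 5,610×£103.00 + (5,610/388.0)×304 + (388.0/2)×0.22×£103.00 = £586,621.50.
EOQ at £95.69 = 402.5 < 690, so use break Q=690: TC = 5,610×£95.69 + (5,610/690.0)×304 + (690.0/2)×0.22×£95.69 = £546,555.42.
Lowest total cost among the candidates is at Q = 690.0.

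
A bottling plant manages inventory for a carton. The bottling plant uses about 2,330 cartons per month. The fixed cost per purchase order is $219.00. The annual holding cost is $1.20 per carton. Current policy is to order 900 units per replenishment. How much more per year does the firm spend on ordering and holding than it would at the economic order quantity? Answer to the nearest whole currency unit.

Extra cost ≈ $3,510 per year

Annual demand D = 2,330 × 12 = 27,960.
EOQ = √(2DS/H) = √(2 × 27,960 × 219 / 1.2) ≈ 3194.59.
Cost at Q* = (D/Q*)S + (Q*/2)H = √(2DSH) ≈ $3,833.51.
Cost at Q = 900: (27,960/900)×219 + (900/2)×1.2 = $6,803.60 + $540.00 = $7,343.60.
Excess = $7,343.60 − $3,833.51 = $3,510.09.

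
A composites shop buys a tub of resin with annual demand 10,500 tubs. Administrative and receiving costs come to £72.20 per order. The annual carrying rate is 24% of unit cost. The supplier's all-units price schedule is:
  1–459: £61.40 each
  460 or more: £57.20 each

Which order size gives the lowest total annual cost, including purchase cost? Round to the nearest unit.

Holding cost per unit per year at price C is H = 0.24·C.
Evaluate total cost at each tier's feasible EOQ or, if the EOQ is below the tier, at the tier's minimum quantity.
EOQ at £61.40 = 320.8 (feasible in tier 1): TC = 10,500×£61.40 + (10,500/320.8)×72.2 + (320.8/2)×0.24×£61.40 = £649,426.81.
EOQ at £57.20 = 332.3 < 460, so use break Q=460: TC = 10,500×£57.20 + (10,500/460.0)×72.2 + (460.0/2)×0.24×£57.20 = £605,405.48.
Lowest total cost is £605,405.48 at Q = 460.0.

Q* ≈ 460 tubs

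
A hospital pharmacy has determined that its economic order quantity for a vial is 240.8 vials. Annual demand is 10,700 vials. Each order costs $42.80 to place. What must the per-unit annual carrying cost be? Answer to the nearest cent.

H ≈ $15.80

Squaring Q* = √(2DS/H) gives Q*² = 2DS/H.
From Q* = √(2DS/H): H = 2DS / Q*² = 2 × 10,700 × 42.8 / 240.8² = 15.7959.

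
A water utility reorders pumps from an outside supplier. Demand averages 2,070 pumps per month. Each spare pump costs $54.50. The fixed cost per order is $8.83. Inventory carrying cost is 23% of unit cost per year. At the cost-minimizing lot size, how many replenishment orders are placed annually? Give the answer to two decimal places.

N ≈ 132.78 orders per year

Annual demand D = 2,070 × 12 = 24,840.
Holding cost H = 0.23 × $54.50 = $12.5350 per unit per year.
The optimal lot size = √(2DS/H) = √(2 × 24,840 × 8.83 / 12.535) ≈ 187.07.
Orders per year = D / Q* = 24,840 / 187.07 ≈ 132.783.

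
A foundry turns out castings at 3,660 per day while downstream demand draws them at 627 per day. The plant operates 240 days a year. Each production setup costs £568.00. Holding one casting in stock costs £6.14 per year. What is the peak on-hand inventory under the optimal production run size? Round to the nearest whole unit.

Annual demand D = 627 × 240 = 150,480.
Production build-up factor (1 − d/p) = 1 − 627/3,660 = 0.8287.
Q* = √(2DS / (H(1 − d/p))) = √(2 × 150,480 × 568 / (6.14 × 0.8287)).
= √(170,945,280 / 5.0881) ≈ 5796.271.
Maximum inventory = Q*(1 − d/p) = 5796.271 × 0.8287 ≈ 4803.304.

I_max ≈ 4,803 castings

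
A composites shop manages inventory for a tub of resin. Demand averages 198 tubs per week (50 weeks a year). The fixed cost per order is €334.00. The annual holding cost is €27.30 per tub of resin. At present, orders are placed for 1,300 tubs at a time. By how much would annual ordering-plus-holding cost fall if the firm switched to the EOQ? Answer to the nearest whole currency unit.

Annual demand D = 198 × 50 = 9,900.
EOQ = √(2DS/H) = √(2 × 9,900 × 334 / 27.3) ≈ 492.18.
Cost at Q* = (D/Q*)S + (Q*/2)H = √(2DSH) ≈ €13,436.53.
Cost at Q = 1,300: (9,900/1,300)×334 + (1,300/2)×27.3 = €2,543.54 + €17,745.00 = €20,288.54.
Excess = €20,288.54 − €13,436.53 = €6,852.01.

Extra cost ≈ €6,852 per year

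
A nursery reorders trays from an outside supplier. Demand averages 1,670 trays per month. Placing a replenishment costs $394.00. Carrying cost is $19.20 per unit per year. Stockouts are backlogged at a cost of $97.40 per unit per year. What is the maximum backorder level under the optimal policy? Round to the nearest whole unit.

S* ≈ 163 trays

Annual demand D = 1,670 × 12 = 20,040.
With planned backorders, Q* = √(2DS/H) · √((H+B)/B).
√(2DS/H) = √(2 × 20,040 × 394 / 19.2) = 906.904.
√((H+B)/B) = √((19.2+97.4)/97.4) = 1.0941.
Q* ≈ 992.273.
S* = Q* · H/(H+B) = 992.273 × 19.2/116.6 ≈ 163.393.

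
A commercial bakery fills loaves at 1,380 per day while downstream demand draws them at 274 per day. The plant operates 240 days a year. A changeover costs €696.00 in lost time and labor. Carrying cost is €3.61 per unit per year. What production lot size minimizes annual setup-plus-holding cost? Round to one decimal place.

Annual demand D = 274 × 240 = 65,760.
Production build-up factor (1 − d/p) = 1 − 274/1,380 = 0.8014.
Q* = √(2DS / (H(1 − d/p))) = √(2 × 65,760 × 696 / (3.61 × 0.8014)).
= √(91,537,920 / 2.8932) ≈ 5624.823.

Q* ≈ 5,624.8 loaves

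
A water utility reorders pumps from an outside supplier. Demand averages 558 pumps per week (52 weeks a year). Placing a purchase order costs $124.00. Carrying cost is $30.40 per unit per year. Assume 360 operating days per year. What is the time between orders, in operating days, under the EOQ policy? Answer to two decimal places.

Annual demand D = 558 × 52 = 29,016.
EOQ = √(2DS/H) = √(2 × 29,016 × 124 / 30.4) ≈ 486.53.
Cycle time = Q*/D × 360 = 486.53 / 29,016 × 360 ≈ 6.036 days.

T ≈ 6.04 days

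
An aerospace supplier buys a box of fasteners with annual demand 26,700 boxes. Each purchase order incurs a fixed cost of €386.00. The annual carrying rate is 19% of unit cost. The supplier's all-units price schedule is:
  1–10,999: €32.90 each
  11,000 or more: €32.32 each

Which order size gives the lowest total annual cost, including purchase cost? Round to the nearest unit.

Q* ≈ 1,816 boxes

Holding cost per unit per year at price C is H = 0.19·C.
Candidates are each tier's EOQ (if it falls in that tier) and each price-break quantity.
EOQ at €32.90 = 1815.9 (feasible in tier 1): TC = 26,700×€32.90 + (26,700/1815.9)×386 + (1815.9/2)×0.19×€32.90 = €889,781.13.
EOQ at €32.32 = 1832.1 < 11000, so use break Q=11000: TC = 26,700×€32.32 + (26,700/11000.0)×386 + (11000.0/2)×0.19×€32.32 = €897,655.33.
Lowest total cost is €889,781.13 at Q = 1815.9.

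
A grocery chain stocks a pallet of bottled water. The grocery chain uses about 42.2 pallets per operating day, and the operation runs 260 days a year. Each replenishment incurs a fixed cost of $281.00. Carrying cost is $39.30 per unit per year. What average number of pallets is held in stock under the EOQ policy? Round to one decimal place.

Average inventory ≈ 198.1 pallets

Annual demand D = 42.2 × 260 = 10,972.
Q* = √(2DS/H) = √(2 × 10,972 × 281 / 39.3) ≈ 396.11.
Average inventory = Q*/2 ≈ 396.11 / 2 = 198.055.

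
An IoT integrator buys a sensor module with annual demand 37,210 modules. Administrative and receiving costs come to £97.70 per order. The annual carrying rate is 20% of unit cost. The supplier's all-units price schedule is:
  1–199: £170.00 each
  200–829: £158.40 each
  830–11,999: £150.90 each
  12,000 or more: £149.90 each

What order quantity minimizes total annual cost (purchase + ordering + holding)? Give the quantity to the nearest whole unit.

Q* ≈ 830 modules

Holding cost per unit per year at price C is H = 0.20·C.
Evaluate total cost at each tier's feasible EOQ or, if the EOQ is below the tier, at the tier's minimum quantity.
Tier 1 (£170.00): EOQ = 462.4 exceeds tier's upper bound 199, so this tier is dominated.
EOQ at £158.40 = 479.1 (feasible in tier 2): TC = 37,210×£158.40 + (37,210/479.1)×97.7 + (479.1/2)×0.20×£158.40 = £5,909,240.96.
EOQ at £150.90 = 490.8 < 830, so use break Q=830: TC = 37,210×£150.90 + (37,210/830.0)×97.7 + (830.0/2)×0.20×£150.90 = £5,631,893.72.
EOQ at £149.90 = 492.5 < 12000, so use break Q=12000: TC = 37,210×£149.90 + (37,210/12000.0)×97.7 + (12000.0/2)×0.20×£149.90 = £5,757,961.95.
Lowest total cost is £5,631,893.72 at Q = 830.0.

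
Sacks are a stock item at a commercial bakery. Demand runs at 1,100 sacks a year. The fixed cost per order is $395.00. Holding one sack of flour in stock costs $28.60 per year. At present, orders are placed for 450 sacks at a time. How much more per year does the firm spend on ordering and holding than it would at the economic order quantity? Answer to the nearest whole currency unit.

Extra cost ≈ $2,415 per year

EOQ = √(2DS/H) = √(2 × 1,100 × 395 / 28.6) ≈ 174.31.
Cost at Q* = (D/Q*)S + (Q*/2)H = √(2DSH) ≈ $4,985.32.
Cost at Q = 450: (1,100/450)×395 + (450/2)×28.6 = $965.56 + $6,435.00 = $7,400.56.
Excess = $7,400.56 − $4,985.32 = $2,415.24.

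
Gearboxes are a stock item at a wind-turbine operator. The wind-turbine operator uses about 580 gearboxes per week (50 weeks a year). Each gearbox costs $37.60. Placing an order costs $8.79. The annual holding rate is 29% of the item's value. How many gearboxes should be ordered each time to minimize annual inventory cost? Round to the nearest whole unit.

Q* ≈ 216 gearboxes

Annual demand D = 580 × 50 = 29,000.
Holding cost H = 0.29 × $37.60 = $10.9040 per unit per year.
EOQ = √(2DS / H) = √(2 × 29,000 × 8.79 / 10.904).
= √(509,820 / 10.904) = √46,755.3191 ≈ 216.230.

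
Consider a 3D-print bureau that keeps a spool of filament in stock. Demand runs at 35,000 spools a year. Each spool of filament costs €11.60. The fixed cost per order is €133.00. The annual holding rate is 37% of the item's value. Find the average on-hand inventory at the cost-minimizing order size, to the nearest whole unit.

Average inventory ≈ 736 spools

Holding cost H = 0.37 × €11.60 = €4.2920 per unit per year.
Q* = √(2DS/H) = √(2 × 35,000 × 133 / 4.292) ≈ 1472.80.
Average inventory = Q*/2 ≈ 1472.80 / 2 = 736.402.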